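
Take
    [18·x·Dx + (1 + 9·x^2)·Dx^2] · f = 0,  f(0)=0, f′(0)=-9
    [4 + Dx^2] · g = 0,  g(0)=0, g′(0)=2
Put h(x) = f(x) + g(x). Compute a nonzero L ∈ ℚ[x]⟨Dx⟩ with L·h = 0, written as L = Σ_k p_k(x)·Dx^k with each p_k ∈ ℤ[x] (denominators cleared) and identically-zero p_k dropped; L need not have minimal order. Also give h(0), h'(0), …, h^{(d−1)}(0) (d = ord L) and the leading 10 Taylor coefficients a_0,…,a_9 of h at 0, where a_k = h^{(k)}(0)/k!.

L = (-3744·x + 37584·x^3 + 11664·x^5)·Dx + (-28 + 864·x^2 + 10692·x^4 + 5832·x^6)·Dx^2 + (-936·x + 9396·x^3 + 2916·x^5)·Dx^3 + (-7 + 216·x^2 + 2673·x^4 + 1458·x^6)·Dx^4  (order 4).
h: a_k = 0, -7, 0, 77/3, 0, -2183/15, 0, 295237/315, 0, -18600431/2835, …
ICs: h(0) = 0, h′(0) = -7, h′′(0) = 0, h′′′(0) = 154.

f: a_k = 0, -9, 0, 27, 0, -729/5, 0, 6561/7, 0, -6561, …
g: a_k = 0, 2, 0, -4/3, 0, 4/15, 0, -8/315, 0, 4/2835, …
Sum ⇒ L₀ = lclm(L_f,L_g) in ℚ(x)⟨Dx⟩.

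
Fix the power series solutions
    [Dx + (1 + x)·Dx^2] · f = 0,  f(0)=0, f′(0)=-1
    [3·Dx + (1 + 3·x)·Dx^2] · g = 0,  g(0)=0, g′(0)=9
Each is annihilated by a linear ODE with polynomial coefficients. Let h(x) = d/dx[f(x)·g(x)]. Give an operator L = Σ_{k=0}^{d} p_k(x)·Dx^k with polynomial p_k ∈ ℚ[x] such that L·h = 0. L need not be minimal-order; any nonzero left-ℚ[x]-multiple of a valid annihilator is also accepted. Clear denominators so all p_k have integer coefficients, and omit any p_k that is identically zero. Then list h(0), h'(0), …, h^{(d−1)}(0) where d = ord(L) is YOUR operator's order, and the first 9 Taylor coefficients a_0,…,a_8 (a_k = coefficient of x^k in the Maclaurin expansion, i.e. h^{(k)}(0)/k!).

L = (30 + 72·x + 54·x^2) + (76 + 354·x + 540·x^2 + 270·x^3)·Dx + (29 + 200·x + 486·x^2 + 504·x^3 + 189·x^4)·Dx^2 + (2 + 19·x + 68·x^2 + 114·x^3 + 90·x^4 + 27·x^5)·Dx^3  (order 3).
h: a_k = 0, -18, 54, -147, 405, -11421/10, 16401/5, -133533/14, 1957203/70, …
ICs: h(0) = 0, h′(0) = -18, h′′(0) = 108.

f: a_k = 0, -1, 1/2, -1/3, 1/4, -1/5, 1/6, -1/7, 1/8, …
g: a_k = 0, 9, -27/2, 27, -243/4, 729/5, -729/2, 6561/7, -19683/8, …
L₀ := L_f ⊗_s L_g (sym. prod.), ord ≤ 4.
Derive L from L₀ (diff closure).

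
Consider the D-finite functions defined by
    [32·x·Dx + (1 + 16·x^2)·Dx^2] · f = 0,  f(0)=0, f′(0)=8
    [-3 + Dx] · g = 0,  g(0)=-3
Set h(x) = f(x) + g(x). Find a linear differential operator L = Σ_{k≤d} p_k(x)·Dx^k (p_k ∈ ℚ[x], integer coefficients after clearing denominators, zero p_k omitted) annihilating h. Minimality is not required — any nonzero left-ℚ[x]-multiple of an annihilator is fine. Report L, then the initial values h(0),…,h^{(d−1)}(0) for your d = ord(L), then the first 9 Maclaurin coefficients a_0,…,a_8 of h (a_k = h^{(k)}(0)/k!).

L = (96 - 288·x - 4608·x^2 - 4608·x^3)·Dx + (-41 + 1248·x^2 - 2304·x^4)·Dx^2 + (3 + 32·x + 96·x^2 + 512·x^3 + 768·x^4)·Dx^3  (order 3).
h: a_k = -3, -1, -27/2, -337/6, -81/8, 16141/40, -243/80, -2622169/560, -2187/4480, …
ICs: h(0) = -3, h′(0) = -1, h′′(0) = -27.

f: a_k = 0, 8, 0, -128/3, 0, 2048/5, 0, -32768/7, 0, …
g: a_k = -3, -9, -27/2, -27/2, -81/8, -243/40, -243/80, -729/560, -2187/4480, …
Weyl lclm of L_f,L_g ⇒ L₀ (ord ≤ 3).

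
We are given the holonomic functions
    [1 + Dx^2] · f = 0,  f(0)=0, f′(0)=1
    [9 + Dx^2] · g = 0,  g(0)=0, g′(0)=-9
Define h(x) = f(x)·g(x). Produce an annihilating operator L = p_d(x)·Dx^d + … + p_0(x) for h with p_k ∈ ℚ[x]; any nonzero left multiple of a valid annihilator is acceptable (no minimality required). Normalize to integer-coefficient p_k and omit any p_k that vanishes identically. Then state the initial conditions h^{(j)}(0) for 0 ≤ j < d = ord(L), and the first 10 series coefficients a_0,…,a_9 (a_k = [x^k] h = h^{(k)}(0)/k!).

f: a_k = 0, 1, 0, -1/6, 0, 1/120, 0, -1/5040, 0, 1/362880, …
g: a_k = 0, -9, 0, 27/2, 0, -243/40, 0, 729/560, 0, -729/4480, …
Sym-product of L_f,L_g gives L₀ (≤ ord 4).
L = 64 + 20·Dx^2 + Dx^4  (order 4).
h: a_k = 0, 0, -9, 0, 15, 0, -42/5, 0, 17/7, 0, …
ICs: h(0) = 0, h′(0) = 0, h′′(0) = -18, h′′′(0) = 0.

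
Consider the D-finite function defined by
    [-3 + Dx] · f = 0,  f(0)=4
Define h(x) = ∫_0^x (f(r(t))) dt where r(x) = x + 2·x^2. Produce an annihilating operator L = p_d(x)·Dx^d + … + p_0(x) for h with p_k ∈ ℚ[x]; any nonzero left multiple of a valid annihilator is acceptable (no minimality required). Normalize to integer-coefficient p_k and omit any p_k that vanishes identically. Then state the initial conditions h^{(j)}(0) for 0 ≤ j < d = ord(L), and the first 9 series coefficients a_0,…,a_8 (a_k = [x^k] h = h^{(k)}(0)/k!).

L = (-3 - 12·x)·Dx + Dx^2  (order 2).
h: a_k = 0, 4, 6, 14, 45/2, 387/10, 1107/20, 11061/140, 112887/1120, …
ICs: h(0) = 0, h′(0) = 4.

f: a_k = 4, 12, 18, 18, 27/2, 81/10, 81/20, 243/140, 729/1120, …
L₀ from L_f via x↦r, Dx↦r'^{-1}Dx.
h=∫₀ˣh₀: take L = L₀·Dx.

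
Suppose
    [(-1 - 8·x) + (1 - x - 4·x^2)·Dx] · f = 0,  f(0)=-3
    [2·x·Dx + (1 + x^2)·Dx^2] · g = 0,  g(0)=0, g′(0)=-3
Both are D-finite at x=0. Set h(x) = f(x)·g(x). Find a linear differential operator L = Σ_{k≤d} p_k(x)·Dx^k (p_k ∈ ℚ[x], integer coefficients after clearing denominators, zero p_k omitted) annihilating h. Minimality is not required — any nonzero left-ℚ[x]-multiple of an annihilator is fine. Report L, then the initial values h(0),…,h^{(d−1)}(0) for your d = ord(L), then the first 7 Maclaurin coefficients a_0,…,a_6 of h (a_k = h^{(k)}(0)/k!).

L = (8 + 2·x + 24·x^2) + (2 + 14·x + 4·x^2 + 24·x^3)·Dx + (-1 + x + 3·x^2 + x^3 + 4·x^4)·Dx^2  (order 2).
h: a_k = 0, 9, 9, 42, 78, 1239/5, 2799/5, …
ICs: h(0) = 0, h′(0) = 9.

f: a_k = -3, -3, -15, -27, -87, -195, -543, …
g: a_k = 0, -3, 0, 1, 0, -3/5, 0, …
Product ⇒ symmetric product L₀, ord ≤ 2.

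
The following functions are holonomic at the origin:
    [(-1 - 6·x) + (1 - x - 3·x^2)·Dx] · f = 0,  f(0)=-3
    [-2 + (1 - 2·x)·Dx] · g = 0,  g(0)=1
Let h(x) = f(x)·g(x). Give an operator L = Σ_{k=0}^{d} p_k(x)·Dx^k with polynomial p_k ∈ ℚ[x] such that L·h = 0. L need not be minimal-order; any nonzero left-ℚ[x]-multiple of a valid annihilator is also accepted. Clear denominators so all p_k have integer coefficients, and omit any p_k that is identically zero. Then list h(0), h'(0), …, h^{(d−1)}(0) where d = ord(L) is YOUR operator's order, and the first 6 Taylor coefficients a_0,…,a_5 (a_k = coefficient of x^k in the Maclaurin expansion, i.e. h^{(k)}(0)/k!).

f: a_k = -3, -3, -12, -21, -57, -120, …
g: a_k = 1, 2, 4, 8, 16, 32, …
f·g: L₀ = L_f ⊗_s L_g, ord ≤ 1·1.
L = (-3 - 2·x + 18·x^2) + (1 - 3·x - x^2 + 6·x^3)·Dx  (order 1).
h: a_k = -3, -9, -30, -81, -219, -558, …
ICs: h(0) = -3.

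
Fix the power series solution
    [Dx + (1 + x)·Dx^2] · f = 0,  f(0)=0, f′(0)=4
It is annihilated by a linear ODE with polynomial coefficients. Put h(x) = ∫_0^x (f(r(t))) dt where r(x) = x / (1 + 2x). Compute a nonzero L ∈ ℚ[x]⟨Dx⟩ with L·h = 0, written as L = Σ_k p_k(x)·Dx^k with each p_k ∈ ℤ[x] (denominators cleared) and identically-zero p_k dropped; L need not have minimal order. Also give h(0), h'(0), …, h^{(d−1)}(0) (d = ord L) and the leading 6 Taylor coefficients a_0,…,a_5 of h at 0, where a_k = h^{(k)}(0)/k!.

f: a_k = 0, 4, -2, 4/3, -1, 4/5, …
f∘r: x↦r, Dx↦Dx/r' in L_f ⇒ L₀.
∫: right-multiply L₀ by Dx.
L = (5 + 12·x)·Dx^2 + (1 + 5·x + 6·x^2)·Dx^3  (order 3).
h: a_k = 0, 0, 2, -10/3, 19/3, -13, …
ICs: h(0) = 0, h′(0) = 0, h′′(0) = 4.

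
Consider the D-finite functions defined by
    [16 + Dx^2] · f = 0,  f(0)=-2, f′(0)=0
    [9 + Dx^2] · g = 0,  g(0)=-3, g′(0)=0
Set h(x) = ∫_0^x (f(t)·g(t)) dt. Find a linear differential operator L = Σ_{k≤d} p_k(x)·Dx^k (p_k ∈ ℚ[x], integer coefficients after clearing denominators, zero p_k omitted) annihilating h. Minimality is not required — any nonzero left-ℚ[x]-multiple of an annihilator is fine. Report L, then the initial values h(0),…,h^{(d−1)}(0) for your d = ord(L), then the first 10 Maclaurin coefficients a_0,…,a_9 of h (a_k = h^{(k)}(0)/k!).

L = 49·Dx + 50·Dx^3 + Dx^5  (order 5).
h: a_k = 0, 6, 0, -25, 0, 1201/20, 0, -11765/168, 0, 2882401/60480, …
ICs: h(0) = 0, h′(0) = 6, h′′(0) = 0, h′′′(0) = -150, h′′′′(0) = 0.

f: a_k = -2, 0, 16, 0, -64/3, 0, 512/45, 0, -1024/315, 0, …
g: a_k = -3, 0, 27/2, 0, -81/8, 0, 243/80, 0, -2187/4480, 0, …
Sym-product of L_f,L_g gives L₀ (≤ ord 4).
h=∫h₀ ⇒ L = L₀·Dx.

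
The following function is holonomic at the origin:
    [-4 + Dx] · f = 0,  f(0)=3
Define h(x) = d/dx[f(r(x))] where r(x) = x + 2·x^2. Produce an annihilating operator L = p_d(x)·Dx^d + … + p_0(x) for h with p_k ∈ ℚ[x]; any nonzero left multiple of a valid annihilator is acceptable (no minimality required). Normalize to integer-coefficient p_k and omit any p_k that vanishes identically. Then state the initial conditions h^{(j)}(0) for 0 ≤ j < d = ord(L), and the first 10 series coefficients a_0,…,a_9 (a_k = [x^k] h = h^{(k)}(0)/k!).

f: a_k = 3, 12, 24, 32, 32, 128/5, 256/15, 1024/105, 512/105, 2048/945, …
Change of var in L_f (x↦r) gives L₀.
Differentiate: ansatz ord ≤ ord L₀ ⇒ L.
L = (8 + 32·x + 64·x^2) + (-1 - 4·x)·Dx  (order 1).
h: a_k = 12, 96, 384, 1280, 3328, 38912/5, 237568/15, 3129344/105, 1073152/21, 77791232/945, …
ICs: h(0) = 12.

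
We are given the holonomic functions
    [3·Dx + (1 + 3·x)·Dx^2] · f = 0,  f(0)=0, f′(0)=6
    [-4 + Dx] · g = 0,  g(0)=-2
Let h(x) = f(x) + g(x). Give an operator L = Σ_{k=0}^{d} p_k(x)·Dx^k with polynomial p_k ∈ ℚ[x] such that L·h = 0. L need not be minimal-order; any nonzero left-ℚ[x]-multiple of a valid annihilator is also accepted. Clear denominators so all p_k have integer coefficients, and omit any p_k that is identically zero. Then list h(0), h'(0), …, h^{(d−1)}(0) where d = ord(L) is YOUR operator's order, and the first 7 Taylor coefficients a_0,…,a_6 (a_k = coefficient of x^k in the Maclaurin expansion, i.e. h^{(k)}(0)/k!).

f: a_k = 0, 6, -9, 18, -81/2, 486/5, -243, …
g: a_k = -2, -8, -16, -64/3, -64/3, -256/15, -512/45, …
h₀=f+g: left-lcm gives L₀, ord ≤ 3.
L = (-120 - 144·x)·Dx + (2 - 96·x - 144·x^2)·Dx^2 + (7 + 33·x + 36·x^2)·Dx^3  (order 3).
h: a_k = -2, -2, -25, -10/3, -371/6, 1202/15, -11447/45, …
ICs: h(0) = -2, h′(0) = -2, h′′(0) = -50.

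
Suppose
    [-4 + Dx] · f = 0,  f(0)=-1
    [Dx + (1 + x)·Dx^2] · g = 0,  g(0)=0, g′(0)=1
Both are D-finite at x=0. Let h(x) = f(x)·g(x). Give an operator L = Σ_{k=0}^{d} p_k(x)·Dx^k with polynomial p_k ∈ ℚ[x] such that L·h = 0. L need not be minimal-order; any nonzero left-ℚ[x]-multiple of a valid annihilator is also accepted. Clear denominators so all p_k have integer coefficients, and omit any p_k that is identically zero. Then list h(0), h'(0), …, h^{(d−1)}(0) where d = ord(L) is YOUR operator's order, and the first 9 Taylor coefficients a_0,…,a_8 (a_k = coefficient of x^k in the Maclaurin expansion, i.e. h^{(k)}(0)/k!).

f: a_k = -1, -4, -8, -32/3, -32/3, -128/15, -256/45, -1024/315, -512/315, …
g: a_k = 0, 1, -1/2, 1/3, -1/4, 1/5, -1/6, 1/7, -1/8, …
Sym-product of L_f,L_g gives L₀ (≤ ord 2).
L = (12 + 16·x) + (-7 - 8·x)·Dx + (1 + x)·Dx^2  (order 2).
h: a_k = 0, -1, -7/2, -19/3, -31/4, -36/5, -97/18, -1067/315, -659/360, …
ICs: h(0) = 0, h′(0) = -1.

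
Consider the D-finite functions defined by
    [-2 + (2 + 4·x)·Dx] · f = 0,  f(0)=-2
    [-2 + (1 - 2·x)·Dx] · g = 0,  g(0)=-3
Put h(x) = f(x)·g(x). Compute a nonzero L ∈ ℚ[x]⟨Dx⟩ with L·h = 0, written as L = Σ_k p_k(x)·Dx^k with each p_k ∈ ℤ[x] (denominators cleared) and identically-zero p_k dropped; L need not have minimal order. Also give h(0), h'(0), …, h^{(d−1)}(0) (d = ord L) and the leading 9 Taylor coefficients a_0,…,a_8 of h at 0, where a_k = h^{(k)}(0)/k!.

L = (3 + 2·x) + (-1 + 4·x^2)·Dx  (order 1).
h: a_k = 6, 18, 33, 69, 537/4, 1095/4, 4317/8, 8733/8, 138441/64, …
ICs: h(0) = 6.

f: a_k = -2, -2, 1, -1, 5/4, -7/4, 21/8, -33/8, 429/64, …
g: a_k = -3, -6, -12, -24, -48, -96, -192, -384, -768, …
Sym-product of L_f,L_g gives L₀ (≤ ord 1).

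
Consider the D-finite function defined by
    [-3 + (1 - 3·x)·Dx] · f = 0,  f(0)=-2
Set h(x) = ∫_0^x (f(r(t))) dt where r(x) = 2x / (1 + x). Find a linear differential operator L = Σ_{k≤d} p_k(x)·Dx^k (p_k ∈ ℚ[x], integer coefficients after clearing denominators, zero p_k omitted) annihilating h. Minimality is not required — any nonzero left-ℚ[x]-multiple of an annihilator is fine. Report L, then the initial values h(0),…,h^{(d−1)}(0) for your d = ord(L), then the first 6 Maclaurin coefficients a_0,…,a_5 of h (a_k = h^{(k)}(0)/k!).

L = 6·Dx + (-1 + 4·x + 5·x^2)·Dx^2  (order 2).
h: a_k = 0, -2, -6, -20, -75, -300, …
ICs: h(0) = 0, h′(0) = -2.

f: a_k = -2, -6, -18, -54, -162, -486, …
L₀ from L_f via x↦r, Dx↦r'^{-1}Dx.
∫: right-multiply L₀ by Dx.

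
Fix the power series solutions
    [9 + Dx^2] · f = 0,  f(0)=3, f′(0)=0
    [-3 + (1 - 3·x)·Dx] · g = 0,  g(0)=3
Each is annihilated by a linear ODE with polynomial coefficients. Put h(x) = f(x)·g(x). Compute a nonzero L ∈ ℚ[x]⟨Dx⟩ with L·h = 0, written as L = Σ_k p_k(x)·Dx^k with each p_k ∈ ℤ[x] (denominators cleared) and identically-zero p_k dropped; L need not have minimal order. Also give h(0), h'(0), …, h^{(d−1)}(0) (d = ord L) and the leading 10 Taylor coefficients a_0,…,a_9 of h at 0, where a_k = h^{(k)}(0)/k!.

f: a_k = 3, 0, -27/2, 0, 81/8, 0, -243/80, 0, 2187/4480, 0, …
g: a_k = 3, 9, 27, 81, 243, 729, 2187, 6561, 19683, 59049, …
L₀ := L_f ⊗_s L_g (sym. prod.), ord ≤ 2.
L = (-9 + 27·x) + 6·Dx + (-1 + 3·x)·Dx^2  (order 2).
h: a_k = 9, 27, 81/2, 243/2, 3159/8, 9477/8, 283581/80, 850743/80, 28586277/896, 85758831/896, …
ICs: h(0) = 9, h′(0) = 27.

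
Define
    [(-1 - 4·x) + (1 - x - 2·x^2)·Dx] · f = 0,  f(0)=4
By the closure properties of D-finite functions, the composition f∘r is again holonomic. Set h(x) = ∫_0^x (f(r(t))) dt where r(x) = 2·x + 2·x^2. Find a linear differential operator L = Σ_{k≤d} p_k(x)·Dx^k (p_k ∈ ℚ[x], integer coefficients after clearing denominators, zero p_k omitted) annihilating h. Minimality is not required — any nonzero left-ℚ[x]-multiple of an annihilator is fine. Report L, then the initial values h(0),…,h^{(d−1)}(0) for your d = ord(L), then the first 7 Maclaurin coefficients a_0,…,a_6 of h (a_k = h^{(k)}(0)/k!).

L = (2 + 20·x + 48·x^2 + 32·x^3)·Dx + (-1 + 2·x + 10·x^2 + 16·x^3 + 8·x^4)·Dx^2  (order 2).
h: a_k = 0, 4, 4, 56/3, 64, 1232/5, 2992/3, …
ICs: h(0) = 0, h′(0) = 4.

f: a_k = 4, 4, 12, 20, 44, 84, 172, …
h₀=f(r): pull back L_f along r ⇒ L₀.
Integrate: L := L₀·Dx.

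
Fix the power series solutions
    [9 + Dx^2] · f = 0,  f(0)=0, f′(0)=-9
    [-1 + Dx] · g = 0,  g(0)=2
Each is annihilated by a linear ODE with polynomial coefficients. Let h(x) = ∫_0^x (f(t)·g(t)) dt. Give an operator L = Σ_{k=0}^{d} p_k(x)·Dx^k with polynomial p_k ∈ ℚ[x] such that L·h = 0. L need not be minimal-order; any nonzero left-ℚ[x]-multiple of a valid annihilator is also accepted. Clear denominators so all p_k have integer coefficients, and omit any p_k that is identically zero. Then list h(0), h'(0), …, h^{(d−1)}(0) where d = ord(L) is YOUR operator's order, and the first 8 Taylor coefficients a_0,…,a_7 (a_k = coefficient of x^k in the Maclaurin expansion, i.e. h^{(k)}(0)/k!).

f: a_k = 0, -9, 0, 27/2, 0, -243/40, 0, 729/560, …
g: a_k = 2, 2, 1, 1/3, 1/12, 1/60, 1/360, 1/2520, …
f·g: L₀ = L_f ⊗_s L_g, ord ≤ 2·1.
h=∫₀ˣh₀: take L = L₀·Dx.
L = 10·Dx - 2·Dx^2 + Dx^3  (order 3).
h: a_k = 0, 0, -9, -6, 9/2, 24/5, 1/10, -39/35, …
ICs: h(0) = 0, h′(0) = 0, h′′(0) = -18.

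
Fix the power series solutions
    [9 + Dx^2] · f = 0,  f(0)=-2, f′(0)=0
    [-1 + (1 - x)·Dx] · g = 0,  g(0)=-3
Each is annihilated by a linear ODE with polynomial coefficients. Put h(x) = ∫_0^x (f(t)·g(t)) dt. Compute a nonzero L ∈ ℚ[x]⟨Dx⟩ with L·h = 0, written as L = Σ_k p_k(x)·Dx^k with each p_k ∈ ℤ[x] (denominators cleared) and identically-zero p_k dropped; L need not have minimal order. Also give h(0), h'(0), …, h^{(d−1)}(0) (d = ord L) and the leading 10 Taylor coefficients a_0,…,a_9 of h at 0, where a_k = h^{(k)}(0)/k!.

L = (-9 + 9·x)·Dx + 2·Dx^2 + (-1 + x)·Dx^3  (order 3).
h: a_k = 0, 6, 3, -7, -21/4, -3/20, -1/8, -39/40, -273/320, -4367/6720, …
ICs: h(0) = 0, h′(0) = 6, h′′(0) = 6.

f: a_k = -2, 0, 9, 0, -27/4, 0, 81/40, 0, -729/2240, 0, …
g: a_k = -3, -3, -3, -3, -3, -3, -3, -3, -3, -3, …
f·g: L₀ = L_f ⊗_s L_g, ord ≤ 2·1.
Integrate: L := L₀·Dx.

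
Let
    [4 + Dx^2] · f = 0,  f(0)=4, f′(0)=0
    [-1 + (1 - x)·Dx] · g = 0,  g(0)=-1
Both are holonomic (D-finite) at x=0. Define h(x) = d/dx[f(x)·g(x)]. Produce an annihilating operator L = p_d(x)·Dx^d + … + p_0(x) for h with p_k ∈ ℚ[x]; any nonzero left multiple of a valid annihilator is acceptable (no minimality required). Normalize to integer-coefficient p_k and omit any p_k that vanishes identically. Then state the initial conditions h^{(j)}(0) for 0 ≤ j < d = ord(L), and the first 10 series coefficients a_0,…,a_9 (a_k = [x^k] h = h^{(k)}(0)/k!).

L = (2 - 8·x + 4·x^2) + (-2 + 2·x)·Dx + (1 - 2·x + x^2)·Dx^2  (order 2).
h: a_k = -4, 8, 12, 16/3, 20/3, 152/15, 532/45, 4192/315, 524/35, 47192/2835, …
ICs: h(0) = -4, h′(0) = 8.

f: a_k = 4, 0, -8, 0, 8/3, 0, -16/45, 0, 8/315, 0, …
g: a_k = -1, -1, -1, -1, -1, -1, -1, -1, -1, -1, …
h₀=f·g: eliminate ⇒ L₀, order ≤ 2·1.
Differentiate: ansatz ord ≤ ord L₀ ⇒ L.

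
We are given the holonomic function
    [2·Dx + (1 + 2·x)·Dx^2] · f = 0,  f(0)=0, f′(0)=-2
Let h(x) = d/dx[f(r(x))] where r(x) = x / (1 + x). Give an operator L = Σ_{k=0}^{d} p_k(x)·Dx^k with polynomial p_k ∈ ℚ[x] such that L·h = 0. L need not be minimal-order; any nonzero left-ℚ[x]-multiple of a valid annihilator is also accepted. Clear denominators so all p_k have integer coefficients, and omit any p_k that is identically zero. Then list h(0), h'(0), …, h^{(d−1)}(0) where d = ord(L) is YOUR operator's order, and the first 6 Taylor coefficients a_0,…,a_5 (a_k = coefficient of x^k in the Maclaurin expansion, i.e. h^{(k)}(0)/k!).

L = (4 + 6·x) + (1 + 4·x + 3·x^2)·Dx  (order 1).
h: a_k = -2, 8, -26, 80, -242, 728, …
ICs: h(0) = -2.

f: a_k = 0, -2, 2, -8/3, 4, -32/5, …
h₀=f(r): pull back L_f along r ⇒ L₀.
h₀' ⇒ L via d/dx closure of L₀.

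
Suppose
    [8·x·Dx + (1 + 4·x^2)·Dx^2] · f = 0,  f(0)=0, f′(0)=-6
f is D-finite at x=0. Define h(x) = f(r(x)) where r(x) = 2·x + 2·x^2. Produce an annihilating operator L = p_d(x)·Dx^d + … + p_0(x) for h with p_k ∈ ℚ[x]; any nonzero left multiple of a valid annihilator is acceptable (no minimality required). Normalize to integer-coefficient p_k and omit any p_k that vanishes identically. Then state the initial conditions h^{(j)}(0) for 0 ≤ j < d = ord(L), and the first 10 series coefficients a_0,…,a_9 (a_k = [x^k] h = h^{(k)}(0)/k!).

L = (-2 + 32·x + 128·x^2 + 192·x^3 + 96·x^4)·Dx + (1 + 2·x + 16·x^2 + 64·x^3 + 80·x^4 + 32·x^5)·Dx^2  (order 2).
h: a_k = 0, -12, -12, 64, 192, -2112/5, -3008, 6144/7, 43008, 171008/3, …
ICs: h(0) = 0, h′(0) = -12.

f: a_k = 0, -6, 0, 8, 0, -96/5, 0, 384/7, 0, -512/3, …
h₀=f(r): pull back L_f along r ⇒ L₀.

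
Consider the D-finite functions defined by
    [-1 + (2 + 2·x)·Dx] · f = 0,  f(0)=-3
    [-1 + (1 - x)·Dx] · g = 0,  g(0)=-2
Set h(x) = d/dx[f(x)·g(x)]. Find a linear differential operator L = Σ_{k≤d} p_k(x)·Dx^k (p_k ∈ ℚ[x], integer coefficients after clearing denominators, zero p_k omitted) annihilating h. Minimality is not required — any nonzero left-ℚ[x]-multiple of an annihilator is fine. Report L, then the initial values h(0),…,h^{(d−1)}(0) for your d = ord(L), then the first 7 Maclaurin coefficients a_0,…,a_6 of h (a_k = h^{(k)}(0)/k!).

L = (11 + 18·x + 3·x^2) + (-6 - 2·x + 6·x^2 + 2·x^3)·Dx  (order 1).
h: a_k = 9, 33/2, 207/8, 537/16, 5475/128, 12951/256, 61131/1024, …
ICs: h(0) = 9.

f: a_k = -3, -3/2, 3/8, -3/16, 15/128, -21/256, 63/1024, …
g: a_k = -2, -2, -2, -2, -2, -2, -2, …
h₀=f·g: eliminate ⇒ L₀, order ≤ 1·1.
h=h₀': d/dx-closure on L₀ ⇒ L.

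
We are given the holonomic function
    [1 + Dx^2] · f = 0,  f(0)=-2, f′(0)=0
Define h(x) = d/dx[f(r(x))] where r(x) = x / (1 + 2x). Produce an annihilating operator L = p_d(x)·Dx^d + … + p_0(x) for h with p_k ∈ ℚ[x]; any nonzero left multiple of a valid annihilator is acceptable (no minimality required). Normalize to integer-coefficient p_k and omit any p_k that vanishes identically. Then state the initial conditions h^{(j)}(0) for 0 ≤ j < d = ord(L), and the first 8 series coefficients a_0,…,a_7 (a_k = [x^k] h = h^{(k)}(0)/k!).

f: a_k = -2, 0, 1, 0, -1/12, 0, 1/360, 0, …
L₀ from L_f via x↦r, Dx↦r'^{-1}Dx.
h₀' ⇒ L via d/dx closure of L₀.
L = (25 + 96·x + 96·x^2) + (12 + 72·x + 144·x^2 + 96·x^3)·Dx + (1 + 8·x + 24·x^2 + 32·x^3 + 16·x^4)·Dx^2  (order 2).
h: a_k = 0, 2, -12, 143/3, -470/3, 27601/60, -12509/10, 8095583/2520, …
ICs: h(0) = 0, h′(0) = 2.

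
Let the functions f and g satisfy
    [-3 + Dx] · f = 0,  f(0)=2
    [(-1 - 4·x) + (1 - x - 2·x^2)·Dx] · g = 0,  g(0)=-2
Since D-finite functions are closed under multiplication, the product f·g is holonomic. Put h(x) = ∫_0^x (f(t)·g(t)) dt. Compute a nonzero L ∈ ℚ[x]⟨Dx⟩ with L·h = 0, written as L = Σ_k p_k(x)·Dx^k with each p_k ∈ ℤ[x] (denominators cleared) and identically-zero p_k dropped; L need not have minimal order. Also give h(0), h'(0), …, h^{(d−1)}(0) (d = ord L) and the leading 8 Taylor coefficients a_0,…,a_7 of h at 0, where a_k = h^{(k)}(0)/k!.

L = (4 + x - 6·x^2)·Dx + (-1 + x + 2·x^2)·Dx^2  (order 2).
h: a_k = 0, -4, -8, -14, -23, -379/10, -318/5, -15293/140, …
ICs: h(0) = 0, h′(0) = -4.

f: a_k = 2, 6, 9, 9, 27/4, 81/20, 81/40, 243/280, …
g: a_k = -2, -2, -6, -10, -22, -42, -86, -170, …
h₀=f·g: eliminate ⇒ L₀, order ≤ 1·1.
h=∫₀ˣh₀: take L = L₀·Dx.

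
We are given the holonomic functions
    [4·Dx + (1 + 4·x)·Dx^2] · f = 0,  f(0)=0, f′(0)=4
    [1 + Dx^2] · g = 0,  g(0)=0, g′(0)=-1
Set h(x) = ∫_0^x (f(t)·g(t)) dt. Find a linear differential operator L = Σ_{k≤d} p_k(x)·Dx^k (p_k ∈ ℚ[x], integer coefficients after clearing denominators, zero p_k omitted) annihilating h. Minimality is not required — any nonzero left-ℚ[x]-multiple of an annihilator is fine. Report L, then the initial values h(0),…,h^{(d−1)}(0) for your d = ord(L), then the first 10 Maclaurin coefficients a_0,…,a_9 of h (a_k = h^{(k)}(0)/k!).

f: a_k = 0, 4, -8, 64/3, -64, 1024/5, -2048/3, 16384/7, -8192, 262144/9, …
g: a_k = 0, -1, 0, 1/6, 0, -1/120, 0, 1/5040, 0, -1/362880, …
L₀ := L_f ⊗_s L_g (sym. prod.), ord ≤ 4.
h=∫₀ˣh₀: take L = L₀·Dx.
L = (-147 - 144·x - 224·x^2 + 256·x^3 + 256·x^4)·Dx + (-56 - 160·x + 384·x^2 + 512·x^3)·Dx^2 + (-150 - 160·x - 192·x^2 + 512·x^3 + 512·x^4)·Dx^3 + (-56 - 160·x + 384·x^2 + 512·x^3)·Dx^4 + (-3 - 16·x + 32·x^2 + 256·x^3 + 256·x^4)·Dx^5  (order 5).
h: a_k = 0, 0, 0, -4/3, 2, -62/15, 94/9, -3623/126, 10081/120, -581267/2268, …
ICs: h(0) = 0, h′(0) = 0, h′′(0) = 0, h′′′(0) = -8, h′′′′(0) = 48.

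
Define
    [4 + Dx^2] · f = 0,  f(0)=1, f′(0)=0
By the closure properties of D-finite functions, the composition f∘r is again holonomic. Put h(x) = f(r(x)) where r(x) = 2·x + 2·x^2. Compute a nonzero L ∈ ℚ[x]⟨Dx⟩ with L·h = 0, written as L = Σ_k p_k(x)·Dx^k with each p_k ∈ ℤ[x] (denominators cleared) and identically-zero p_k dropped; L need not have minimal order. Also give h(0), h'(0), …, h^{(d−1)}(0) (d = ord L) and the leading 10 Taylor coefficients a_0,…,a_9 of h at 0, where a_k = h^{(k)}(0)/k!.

f: a_k = 1, 0, -2, 0, 2/3, 0, -4/45, 0, 2/315, 0, …
Substitute x→r, Dx→(1/r')Dx; clear ⇒ L₀.
L = (16 + 96·x + 192·x^2 + 128·x^3) - 2·Dx + (1 + 2·x)·Dx^2  (order 2).
h: a_k = 1, 0, -8, -16, 8/3, 128/3, 2624/45, 128/15, -23008/315, -31744/315, …
ICs: h(0) = 1, h′(0) = 0.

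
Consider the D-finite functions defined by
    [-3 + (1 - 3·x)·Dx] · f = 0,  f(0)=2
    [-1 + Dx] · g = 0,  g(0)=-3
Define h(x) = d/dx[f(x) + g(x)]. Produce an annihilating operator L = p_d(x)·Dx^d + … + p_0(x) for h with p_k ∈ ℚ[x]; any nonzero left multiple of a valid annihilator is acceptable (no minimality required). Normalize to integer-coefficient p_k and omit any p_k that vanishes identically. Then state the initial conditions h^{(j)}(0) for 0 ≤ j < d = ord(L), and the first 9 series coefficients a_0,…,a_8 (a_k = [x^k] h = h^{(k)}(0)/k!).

f: a_k = 2, 6, 18, 54, 162, 486, 1458, 4374, 13122, …
g: a_k = -3, -3, -3/2, -1/2, -1/8, -1/40, -1/240, -1/1680, -1/13440, …
Weyl lclm of L_f,L_g ⇒ L₀ (ord ≤ 2).
h₀' ⇒ L via d/dx closure of L₀.
L = (48 + 18·x) + (-53 - 6·x + 9·x^2)·Dx + (5 - 12·x - 9·x^2)·Dx^2  (order 2).
h: a_k = 3, 33, 321/2, 1295/2, 19439/8, 349919/40, 7348319/240, 176359679/1680, 4761711359/13440, …
ICs: h(0) = 3, h′(0) = 33.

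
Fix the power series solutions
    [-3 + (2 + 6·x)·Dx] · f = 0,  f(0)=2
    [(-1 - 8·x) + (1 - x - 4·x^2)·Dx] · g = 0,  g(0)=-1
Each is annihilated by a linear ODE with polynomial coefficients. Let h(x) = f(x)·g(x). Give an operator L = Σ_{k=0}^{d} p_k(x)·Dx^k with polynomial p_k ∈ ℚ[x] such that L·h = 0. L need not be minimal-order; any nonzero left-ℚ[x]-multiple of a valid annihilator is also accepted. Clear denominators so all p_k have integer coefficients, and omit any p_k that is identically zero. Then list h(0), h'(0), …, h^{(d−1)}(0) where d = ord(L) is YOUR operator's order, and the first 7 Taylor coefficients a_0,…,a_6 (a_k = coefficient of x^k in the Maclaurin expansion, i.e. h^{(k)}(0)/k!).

f: a_k = 2, 3, -9/4, 27/8, -405/64, 1701/128, -15309/512, …
g: a_k = -1, -1, -5, -9, -29, -65, -181, …
Product ⇒ symmetric product L₀, ord ≤ 1.
L = (5 + 19·x + 36·x^2) + (-2 - 4·x + 14·x^2 + 24·x^3)·Dx  (order 1).
h: a_k = -2, -5, -43/4, -273/8, -4531/64, -28235/128, -242623/512, …
ICs: h(0) = -2.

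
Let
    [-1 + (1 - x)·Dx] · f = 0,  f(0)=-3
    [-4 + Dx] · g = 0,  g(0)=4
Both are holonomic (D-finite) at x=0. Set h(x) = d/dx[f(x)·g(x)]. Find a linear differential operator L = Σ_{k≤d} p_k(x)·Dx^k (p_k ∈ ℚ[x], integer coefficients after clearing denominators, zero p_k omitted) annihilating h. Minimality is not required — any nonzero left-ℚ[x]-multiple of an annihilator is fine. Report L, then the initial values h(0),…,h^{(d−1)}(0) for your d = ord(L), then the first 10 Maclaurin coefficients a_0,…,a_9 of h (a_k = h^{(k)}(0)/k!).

f: a_k = -3, -3, -3, -3, -3, -3, -3, -3, -3, -3, …
g: a_k = 4, 16, 32, 128/3, 128/3, 512/15, 1024/45, 4096/315, 2048/315, 8192/2835, …
Sym-product of L_f,L_g gives L₀ (≤ ord 1).
Differentiate: ansatz ord ≤ ord L₀ ⇒ L.
L = (26 - 40·x + 16·x^2) + (-5 + 9·x - 4·x^2)·Dx  (order 1).
h: a_k = -60, -312, -852, -1648, -2572, -3496, -65276/15, -538592/105, -614108/105, -6173848/945, …
ICs: h(0) = -60.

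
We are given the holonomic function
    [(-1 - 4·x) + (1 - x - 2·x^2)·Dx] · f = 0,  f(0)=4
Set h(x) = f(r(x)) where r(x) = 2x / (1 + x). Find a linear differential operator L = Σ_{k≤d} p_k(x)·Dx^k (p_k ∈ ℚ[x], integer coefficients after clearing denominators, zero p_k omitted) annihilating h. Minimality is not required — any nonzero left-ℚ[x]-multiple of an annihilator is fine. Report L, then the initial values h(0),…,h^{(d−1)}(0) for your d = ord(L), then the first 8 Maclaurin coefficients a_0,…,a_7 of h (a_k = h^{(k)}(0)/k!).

f: a_k = 4, 4, 12, 20, 44, 84, 172, 340, …
h₀=f(r): pull back L_f along r ⇒ L₀.
L = (2 + 18·x) + (-1 - x + 9·x^2 + 9·x^3)·Dx  (order 1).
h: a_k = 4, 8, 40, 72, 360, 648, 3240, 5832, …
ICs: h(0) = 4.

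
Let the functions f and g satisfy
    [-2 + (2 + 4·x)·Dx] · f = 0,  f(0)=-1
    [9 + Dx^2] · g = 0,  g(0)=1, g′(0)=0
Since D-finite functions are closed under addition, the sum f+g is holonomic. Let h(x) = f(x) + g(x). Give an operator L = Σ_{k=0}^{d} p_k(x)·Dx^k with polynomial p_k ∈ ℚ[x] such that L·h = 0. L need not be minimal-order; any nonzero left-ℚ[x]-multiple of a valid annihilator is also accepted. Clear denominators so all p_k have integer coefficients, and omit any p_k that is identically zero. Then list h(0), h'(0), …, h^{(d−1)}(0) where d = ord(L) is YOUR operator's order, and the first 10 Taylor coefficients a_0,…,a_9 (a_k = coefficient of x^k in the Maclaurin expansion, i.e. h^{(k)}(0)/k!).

L = (-27 - 81·x - 81·x^2) + (18 + 117·x + 243·x^2 + 162·x^3)·Dx + (-3 - 9·x - 9·x^2)·Dx^2 + (2 + 13·x + 27·x^2 + 18·x^3)·Dx^3  (order 3).
h: a_k = 0, -1, -4, -1/2, 4, -7/8, 3/10, -33/16, 123/35, -715/128, …
ICs: h(0) = 0, h′(0) = -1, h′′(0) = -8.

f: a_k = -1, -1, 1/2, -1/2, 5/8, -7/8, 21/16, -33/16, 429/128, -715/128, …
g: a_k = 1, 0, -9/2, 0, 27/8, 0, -81/80, 0, 729/4480, 0, …
Sum ⇒ L₀ = lclm(L_f,L_g) in ℚ(x)⟨Dx⟩.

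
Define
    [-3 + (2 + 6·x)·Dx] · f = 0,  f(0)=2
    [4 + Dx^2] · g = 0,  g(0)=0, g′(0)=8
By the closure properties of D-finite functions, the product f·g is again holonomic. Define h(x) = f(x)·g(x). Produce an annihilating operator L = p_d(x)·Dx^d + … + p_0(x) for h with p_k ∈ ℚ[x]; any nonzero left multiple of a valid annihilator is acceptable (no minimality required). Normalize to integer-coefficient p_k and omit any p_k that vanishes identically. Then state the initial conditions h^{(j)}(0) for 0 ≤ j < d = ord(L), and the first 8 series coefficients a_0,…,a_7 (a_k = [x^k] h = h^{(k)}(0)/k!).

L = (43 + 96·x + 144·x^2) + (-12 - 36·x)·Dx + (4 + 24·x + 36·x^2)·Dx^2  (order 2).
h: a_k = 0, 16, 24, -86/3, 11, -4379/120, 7321/80, -838883/4032, …
ICs: h(0) = 0, h′(0) = 16.

f: a_k = 2, 3, -9/4, 27/8, -405/64, 1701/128, -15309/512, 72171/1024, …
g: a_k = 0, 8, 0, -16/3, 0, 16/15, 0, -32/315, …
f·g: L₀ = L_f ⊗_s L_g, ord ≤ 1·2.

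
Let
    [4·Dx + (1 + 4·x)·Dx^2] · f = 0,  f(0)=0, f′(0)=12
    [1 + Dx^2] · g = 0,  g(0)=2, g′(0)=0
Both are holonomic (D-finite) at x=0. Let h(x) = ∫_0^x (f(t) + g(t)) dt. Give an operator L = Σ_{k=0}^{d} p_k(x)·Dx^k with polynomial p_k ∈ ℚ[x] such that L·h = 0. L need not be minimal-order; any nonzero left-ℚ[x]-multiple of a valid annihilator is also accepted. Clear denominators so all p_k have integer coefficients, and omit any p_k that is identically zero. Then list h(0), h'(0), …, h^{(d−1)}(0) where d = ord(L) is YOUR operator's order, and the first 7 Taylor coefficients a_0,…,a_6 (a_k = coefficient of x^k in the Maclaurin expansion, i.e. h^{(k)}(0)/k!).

f: a_k = 0, 12, -24, 64, -192, 3072/5, -2048, …
g: a_k = 2, 0, -1, 0, 1/12, 0, -1/360, …
L₀ := lclm(L_f,L_g); ord L₀ ≤ 2+2.
∫: right-multiply L₀ by Dx.
L = (388 + 32·x + 64·x^2)·Dx^2 + (33 + 140·x + 48·x^2 + 64·x^3)·Dx^3 + (388 + 32·x + 64·x^2)·Dx^4 + (33 + 140·x + 48·x^2 + 64·x^3)·Dx^5  (order 5).
h: a_k = 0, 2, 6, -25/3, 16, -2303/60, 512/5, …
ICs: h(0) = 0, h′(0) = 2, h′′(0) = 12, h′′′(0) = -50, h′′′′(0) = 384.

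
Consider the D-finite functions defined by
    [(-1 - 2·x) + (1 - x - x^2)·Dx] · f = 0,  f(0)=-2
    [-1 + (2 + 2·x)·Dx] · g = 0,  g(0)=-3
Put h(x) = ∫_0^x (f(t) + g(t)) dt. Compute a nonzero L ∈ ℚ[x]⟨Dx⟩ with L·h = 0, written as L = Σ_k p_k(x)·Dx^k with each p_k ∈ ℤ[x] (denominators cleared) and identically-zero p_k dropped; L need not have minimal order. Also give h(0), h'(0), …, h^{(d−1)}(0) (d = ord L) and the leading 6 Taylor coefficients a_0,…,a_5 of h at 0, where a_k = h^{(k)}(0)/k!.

L = (-9 - 21·x - 21·x^2 - 10·x^3)·Dx + (17 + 54·x + 87·x^2 + 74·x^3 + 25·x^4)·Dx^2 + (-2 - 14·x - 6·x^2 + 30·x^3 + 34·x^4 + 10·x^5)·Dx^3  (order 3).
h: a_k = 0, -5, -7/4, -29/24, -99/64, -253/128, …
ICs: h(0) = 0, h′(0) = -5, h′′(0) = -7/2.

f: a_k = -2, -2, -4, -6, -10, -16, …
g: a_k = -3, -3/2, 3/8, -3/16, 15/128, -21/256, …
Sum ⇒ L₀ = lclm(L_f,L_g) in ℚ(x)⟨Dx⟩.
h=∫h₀ ⇒ L = L₀·Dx.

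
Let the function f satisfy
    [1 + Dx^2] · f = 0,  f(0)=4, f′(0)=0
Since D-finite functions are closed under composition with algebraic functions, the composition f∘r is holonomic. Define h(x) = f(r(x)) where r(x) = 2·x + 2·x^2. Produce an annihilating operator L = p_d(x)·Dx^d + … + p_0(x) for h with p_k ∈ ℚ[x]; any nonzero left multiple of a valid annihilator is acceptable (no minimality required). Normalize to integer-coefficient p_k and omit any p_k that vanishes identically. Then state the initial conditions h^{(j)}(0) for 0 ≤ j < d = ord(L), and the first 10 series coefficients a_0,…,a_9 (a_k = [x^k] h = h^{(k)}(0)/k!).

f: a_k = 4, 0, -2, 0, 1/6, 0, -1/180, 0, 1/10080, 0, …
Change of var in L_f (x↦r) gives L₀.
L = (4 + 24·x + 48·x^2 + 32·x^3) - 2·Dx + (1 + 2·x)·Dx^2  (order 2).
h: a_k = 4, 0, -8, -16, -16/3, 32/3, 704/45, 128/15, -832/315, -2176/315, …
ICs: h(0) = 4, h′(0) = 0.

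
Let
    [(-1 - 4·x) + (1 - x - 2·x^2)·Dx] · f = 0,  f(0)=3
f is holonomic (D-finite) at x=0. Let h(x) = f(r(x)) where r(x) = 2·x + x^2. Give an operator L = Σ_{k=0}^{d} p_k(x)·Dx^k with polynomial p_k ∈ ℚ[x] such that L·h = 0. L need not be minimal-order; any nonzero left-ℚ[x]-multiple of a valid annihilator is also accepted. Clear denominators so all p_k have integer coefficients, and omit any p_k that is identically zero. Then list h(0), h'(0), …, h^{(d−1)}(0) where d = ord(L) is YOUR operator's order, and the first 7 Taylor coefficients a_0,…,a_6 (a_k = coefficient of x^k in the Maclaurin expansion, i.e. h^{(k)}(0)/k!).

L = (2 + 16·x + 8·x^2) + (-1 + 3·x + 6·x^2 + 2·x^3)·Dx  (order 1).
h: a_k = 3, 6, 39, 156, 717, 3162, 14103, …
ICs: h(0) = 3.

f: a_k = 3, 3, 9, 15, 33, 63, 129, …
Change of var in L_f (x↦r) gives L₀.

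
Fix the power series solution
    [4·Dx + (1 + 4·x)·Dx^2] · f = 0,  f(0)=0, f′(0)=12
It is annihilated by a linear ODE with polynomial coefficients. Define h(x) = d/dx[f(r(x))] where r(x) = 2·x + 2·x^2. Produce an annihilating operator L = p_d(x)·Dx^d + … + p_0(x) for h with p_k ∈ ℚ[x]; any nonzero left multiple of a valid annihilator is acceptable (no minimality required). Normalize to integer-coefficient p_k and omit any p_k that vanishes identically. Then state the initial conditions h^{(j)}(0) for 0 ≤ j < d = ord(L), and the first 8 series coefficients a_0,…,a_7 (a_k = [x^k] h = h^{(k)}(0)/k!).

f: a_k = 0, 12, -24, 64, -192, 3072/5, -2048, 49152/7, …
h₀=f(r): pull back L_f along r ⇒ L₀.
h₀' ⇒ L via d/dx closure of L₀.
L = (6 + 16·x + 16·x^2) + (1 + 10·x + 24·x^2 + 16·x^3)·Dx  (order 1).
h: a_k = 24, -144, 960, -6528, 44544, -304128, 2076672, -14180352, …
ICs: h(0) = 24.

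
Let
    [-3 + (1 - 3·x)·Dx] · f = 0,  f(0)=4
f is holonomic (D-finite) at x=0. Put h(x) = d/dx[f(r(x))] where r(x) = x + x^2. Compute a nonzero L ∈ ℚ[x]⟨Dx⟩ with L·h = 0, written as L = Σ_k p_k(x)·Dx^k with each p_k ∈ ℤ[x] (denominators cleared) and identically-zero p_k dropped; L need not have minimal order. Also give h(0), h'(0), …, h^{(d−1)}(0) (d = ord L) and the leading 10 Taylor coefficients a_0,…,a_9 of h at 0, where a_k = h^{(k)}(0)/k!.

L = (8 + 18·x + 18·x^2) + (-1 + x + 9·x^2 + 6·x^3)·Dx  (order 1).
h: a_k = 12, 96, 540, 2736, 12960, 58968, 260820, 1130112, 4820148, 20305080, …
ICs: h(0) = 12.

f: a_k = 4, 12, 36, 108, 324, 972, 2916, 8748, 26244, 78732, …
Change of var in L_f (x↦r) gives L₀.
Differentiate: ansatz ord ≤ ord L₀ ⇒ L.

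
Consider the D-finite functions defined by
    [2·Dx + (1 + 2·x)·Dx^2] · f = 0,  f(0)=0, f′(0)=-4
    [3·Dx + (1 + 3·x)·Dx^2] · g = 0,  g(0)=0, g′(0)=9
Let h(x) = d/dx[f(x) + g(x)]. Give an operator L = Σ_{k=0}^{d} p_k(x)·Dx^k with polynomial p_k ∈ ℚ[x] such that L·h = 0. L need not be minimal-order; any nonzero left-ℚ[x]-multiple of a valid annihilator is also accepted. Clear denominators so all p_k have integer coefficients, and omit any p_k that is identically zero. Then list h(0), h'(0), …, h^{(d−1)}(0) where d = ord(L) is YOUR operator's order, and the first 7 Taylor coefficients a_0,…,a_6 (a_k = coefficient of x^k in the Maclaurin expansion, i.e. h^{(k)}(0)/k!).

L = 12 + (10 + 24·x)·Dx + (1 + 5·x + 6·x^2)·Dx^2  (order 2).
h: a_k = 5, -19, 65, -211, 665, -2059, 6305, …
ICs: h(0) = 5, h′(0) = -19.

f: a_k = 0, -4, 4, -16/3, 8, -64/5, 64/3, …
g: a_k = 0, 9, -27/2, 27, -243/4, 729/5, -729/2, …
Weyl lclm of L_f,L_g ⇒ L₀ (ord ≤ 4).
h=h₀': d/dx-closure on L₀ ⇒ L.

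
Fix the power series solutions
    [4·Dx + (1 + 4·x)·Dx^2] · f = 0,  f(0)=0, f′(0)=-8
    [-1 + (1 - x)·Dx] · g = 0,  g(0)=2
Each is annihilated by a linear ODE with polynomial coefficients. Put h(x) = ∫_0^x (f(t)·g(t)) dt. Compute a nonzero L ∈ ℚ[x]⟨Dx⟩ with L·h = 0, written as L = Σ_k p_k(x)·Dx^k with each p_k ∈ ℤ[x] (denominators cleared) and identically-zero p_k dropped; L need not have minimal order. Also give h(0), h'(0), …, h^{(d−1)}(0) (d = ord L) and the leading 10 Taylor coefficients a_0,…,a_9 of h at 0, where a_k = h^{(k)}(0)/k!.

f: a_k = 0, -8, 16, -128/3, 128, -2048/5, 4096/3, -32768/7, 16384, -524288/9, …
g: a_k = 2, 2, 2, 2, 2, 2, 2, 2, 2, 2, …
h₀=f·g: eliminate ⇒ L₀, order ≤ 2·1.
∫: right-multiply L₀ by Dx.
L = 4·Dx + (-2 + 12·x)·Dx^2 + (-1 - 3·x + 4·x^2)·Dx^3  (order 3).
h: a_k = 0, 0, -8, 16/3, -52/3, 112/3, -4744/45, 4496/15, -95342/105, 2677904/945, …
ICs: h(0) = 0, h′(0) = 0, h′′(0) = -16.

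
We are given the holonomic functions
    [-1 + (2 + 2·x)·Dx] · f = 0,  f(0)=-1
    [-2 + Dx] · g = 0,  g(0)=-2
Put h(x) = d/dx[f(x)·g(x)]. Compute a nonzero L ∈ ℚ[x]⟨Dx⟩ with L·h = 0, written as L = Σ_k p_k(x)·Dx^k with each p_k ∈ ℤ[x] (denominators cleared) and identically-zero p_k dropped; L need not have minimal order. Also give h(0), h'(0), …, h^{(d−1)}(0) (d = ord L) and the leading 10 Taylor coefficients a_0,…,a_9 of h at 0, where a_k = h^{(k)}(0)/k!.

f: a_k = -1, -1/2, 1/8, -1/16, 5/128, -7/256, 21/1024, -33/2048, 429/32768, -715/65536, …
g: a_k = -2, -4, -4, -8/3, -4/3, -8/15, -8/45, -16/315, -4/315, -8/2835, …
Product ⇒ symmetric product L₀, ord ≤ 1.
Derive L from L₀ (diff closure).
L = (23 + 40·x + 16·x^2) + (-10 - 18·x - 8·x^2)·Dx  (order 1).
h: a_k = 5, 23/2, 103/8, 449/48, 1949/384, 1643/768, 36047/46080, 135617/645120, 815221/10321920, -833449/185794560, …
ICs: h(0) = 5.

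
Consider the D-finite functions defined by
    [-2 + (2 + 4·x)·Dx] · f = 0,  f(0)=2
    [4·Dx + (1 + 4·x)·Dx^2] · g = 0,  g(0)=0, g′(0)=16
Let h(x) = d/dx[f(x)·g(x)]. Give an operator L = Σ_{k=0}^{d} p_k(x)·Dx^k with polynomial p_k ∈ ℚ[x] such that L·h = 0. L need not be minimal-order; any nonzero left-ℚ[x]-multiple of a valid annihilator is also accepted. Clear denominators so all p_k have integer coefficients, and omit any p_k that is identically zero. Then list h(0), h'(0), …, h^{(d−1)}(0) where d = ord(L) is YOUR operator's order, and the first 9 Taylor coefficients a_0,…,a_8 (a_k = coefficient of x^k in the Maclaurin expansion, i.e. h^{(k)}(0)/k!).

f: a_k = 2, 2, -1, 1, -5/4, 7/4, -21/8, 33/8, -429/64, …
g: a_k = 0, 16, -32, 256/3, -256, 4096/5, -8192/3, 65536/7, -32768, …
L₀ := L_f ⊗_s L_g (sym. prod.), ord ≤ 2.
Differentiate: ansatz ord ≤ ord L₀ ⇒ L.
L = (-11 - 8·x + 16·x^2) + (-14 - 36·x + 48·x^2 + 128·x^3)·Dx + (-1 - 4·x + 12·x^2 + 64·x^3 + 64·x^4)·Dx^2  (order 2).
h: a_k = 32, -64, 272, -3520/3, 14836/3, -102408/5, 419418/5, -11939824/35, 38670077/28, …
ICs: h(0) = 32, h′(0) = -64.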